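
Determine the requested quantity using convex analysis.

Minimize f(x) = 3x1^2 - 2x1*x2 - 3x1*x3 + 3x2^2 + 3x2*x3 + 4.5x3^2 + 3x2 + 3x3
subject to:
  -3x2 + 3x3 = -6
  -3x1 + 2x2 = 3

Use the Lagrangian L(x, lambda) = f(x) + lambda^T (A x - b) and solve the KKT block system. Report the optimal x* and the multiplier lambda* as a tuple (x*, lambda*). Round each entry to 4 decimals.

Form the Lagrangian:
  L(x, lambda) = (1/2) x^T Q x + c^T x + lambda^T (A x - b)
Stationarity (grad_x L = 0): Q x + c + A^T lambda = 0.
Primal feasibility: A x = b.

This gives the KKT block system:
  [ Q   A^T ] [ x     ]   [-c ]
  [ A    0  ] [ lambda ] = [ b ]

Solving the linear system:
  x*      = (-0.4902, 0.7647, -1.2353)
  lambda* = (1.451, -0.2549)
  f(x*)   = 4.0294

x* = (-0.4902, 0.7647, -1.2353), lambda* = (1.451, -0.2549)


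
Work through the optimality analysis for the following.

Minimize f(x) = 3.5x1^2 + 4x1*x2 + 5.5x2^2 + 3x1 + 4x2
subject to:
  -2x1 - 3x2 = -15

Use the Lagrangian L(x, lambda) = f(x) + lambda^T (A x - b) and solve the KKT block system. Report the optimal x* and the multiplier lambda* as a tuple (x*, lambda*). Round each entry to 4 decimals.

Form the Lagrangian:
  L(x, lambda) = (1/2) x^T Q x + c^T x + lambda^T (A x - b)
Stationarity (grad_x L = 0): Q x + c + A^T lambda = 0.
Primal feasibility: A x = b.

This gives the KKT block system:
  [ Q   A^T ] [ x     ]   [-c ]
  [ A    0  ] [ lambda ] = [ b ]

Solving the linear system:
  x*      = (2.4915, 3.339)
  lambda* = (16.8983)
  f(x*)   = 137.1525

x* = (2.4915, 3.339), lambda* = (16.8983)


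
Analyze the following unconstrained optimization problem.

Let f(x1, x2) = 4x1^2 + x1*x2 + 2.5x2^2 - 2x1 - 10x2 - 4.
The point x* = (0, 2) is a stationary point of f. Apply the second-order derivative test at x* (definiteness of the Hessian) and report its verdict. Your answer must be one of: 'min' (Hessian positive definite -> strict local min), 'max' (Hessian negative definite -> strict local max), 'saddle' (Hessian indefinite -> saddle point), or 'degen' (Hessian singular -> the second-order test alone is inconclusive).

Compute the Hessian H = grad^2 f:
  H = [[8, 1], [1, 5]]
Verify stationarity: grad f(x*) = H x* + g = (0, 0).
Eigenvalues of H: 4.6972, 8.3028.
Both eigenvalues > 0, so H is positive definite -> x* is a strict local min.

min


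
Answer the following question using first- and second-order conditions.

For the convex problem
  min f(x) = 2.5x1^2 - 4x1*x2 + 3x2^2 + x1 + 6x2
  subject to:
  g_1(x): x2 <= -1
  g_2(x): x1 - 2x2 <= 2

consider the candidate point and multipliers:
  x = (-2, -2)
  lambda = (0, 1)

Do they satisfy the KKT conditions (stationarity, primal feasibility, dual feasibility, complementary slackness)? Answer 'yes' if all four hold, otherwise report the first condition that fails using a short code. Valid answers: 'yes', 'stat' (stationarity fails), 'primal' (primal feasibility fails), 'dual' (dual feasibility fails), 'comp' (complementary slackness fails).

Gradient of f: grad f(x) = Q x + c = (-1, 2)
Constraint values g_i(x) = a_i^T x - b_i:
  g_1((-2, -2)) = -1
  g_2((-2, -2)) = 0
Stationarity residual: grad f(x) + sum_i lambda_i a_i = (0, 0)
  -> stationarity OK
Primal feasibility (all g_i <= 0): OK
Dual feasibility (all lambda_i >= 0): OK
Complementary slackness (lambda_i * g_i(x) = 0 for all i): OK

Verdict: yes, KKT holds.

yes


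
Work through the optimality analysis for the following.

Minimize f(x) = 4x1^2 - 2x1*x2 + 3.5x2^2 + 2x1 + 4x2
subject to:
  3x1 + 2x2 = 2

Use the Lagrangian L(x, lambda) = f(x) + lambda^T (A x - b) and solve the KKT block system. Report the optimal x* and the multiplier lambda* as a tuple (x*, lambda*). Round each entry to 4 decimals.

Form the Lagrangian:
  L(x, lambda) = (1/2) x^T Q x + c^T x + lambda^T (A x - b)
Stationarity (grad_x L = 0): Q x + c + A^T lambda = 0.
Primal feasibility: A x = b.

This gives the KKT block system:
  [ Q   A^T ] [ x     ]   [-c ]
  [ A    0  ] [ lambda ] = [ b ]

Solving the linear system:
  x*      = (0.5546, 0.1681)
  lambda* = (-2.0336)
  f(x*)   = 2.9244

x* = (0.5546, 0.1681), lambda* = (-2.0336)


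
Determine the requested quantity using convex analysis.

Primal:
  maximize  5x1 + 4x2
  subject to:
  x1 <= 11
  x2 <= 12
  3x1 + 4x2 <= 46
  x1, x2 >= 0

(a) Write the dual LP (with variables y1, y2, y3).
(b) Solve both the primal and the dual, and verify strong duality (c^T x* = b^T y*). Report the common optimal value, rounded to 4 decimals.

The standard primal-dual pair for 'max c^T x s.t. A x <= b, x >= 0' is:
  Dual:  min b^T y  s.t.  A^T y >= c,  y >= 0.

So the dual LP is:
  minimize  11y1 + 12y2 + 46y3
  subject to:
    y1 + 3y3 >= 5
    y2 + 4y3 >= 4
    y1, y2, y3 >= 0

Solving the primal: x* = (11, 3.25).
  primal value c^T x* = 68.
Solving the dual: y* = (2, 0, 1).
  dual value b^T y* = 68.
Strong duality: c^T x* = b^T y*. Confirmed.

68


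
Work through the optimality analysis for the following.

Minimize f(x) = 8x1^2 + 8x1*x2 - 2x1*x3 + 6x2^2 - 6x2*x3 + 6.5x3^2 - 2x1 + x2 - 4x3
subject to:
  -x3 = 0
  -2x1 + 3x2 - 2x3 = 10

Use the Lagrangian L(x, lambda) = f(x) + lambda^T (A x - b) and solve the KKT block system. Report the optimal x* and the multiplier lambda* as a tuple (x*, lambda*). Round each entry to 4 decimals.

Form the Lagrangian:
  L(x, lambda) = (1/2) x^T Q x + c^T x + lambda^T (A x - b)
Stationarity (grad_x L = 0): Q x + c + A^T lambda = 0.
Primal feasibility: A x = b.

This gives the KKT block system:
  [ Q   A^T ] [ x     ]   [-c ]
  [ A    0  ] [ lambda ] = [ b ]

Solving the linear system:
  x*      = (-1.625, 2.25, 0)
  lambda* = (-4.25, -5)
  f(x*)   = 27.75

x* = (-1.625, 2.25, 0), lambda* = (-4.25, -5)


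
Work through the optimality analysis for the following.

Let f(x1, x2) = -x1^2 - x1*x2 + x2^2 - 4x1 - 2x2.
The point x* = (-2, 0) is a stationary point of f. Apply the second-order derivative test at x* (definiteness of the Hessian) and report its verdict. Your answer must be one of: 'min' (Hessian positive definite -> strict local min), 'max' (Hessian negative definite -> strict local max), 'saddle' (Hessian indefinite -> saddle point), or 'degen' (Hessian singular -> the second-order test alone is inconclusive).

Compute the Hessian H = grad^2 f:
  H = [[-2, -1], [-1, 2]]
Verify stationarity: grad f(x*) = H x* + g = (0, 0).
Eigenvalues of H: -2.2361, 2.2361.
Eigenvalues have mixed signs, so H is indefinite -> x* is a saddle point.

saddle


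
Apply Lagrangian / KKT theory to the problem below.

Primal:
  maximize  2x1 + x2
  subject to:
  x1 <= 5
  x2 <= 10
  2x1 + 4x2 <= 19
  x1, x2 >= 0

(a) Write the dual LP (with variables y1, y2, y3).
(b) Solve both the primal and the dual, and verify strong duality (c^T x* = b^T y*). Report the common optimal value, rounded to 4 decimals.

The standard primal-dual pair for 'max c^T x s.t. A x <= b, x >= 0' is:
  Dual:  min b^T y  s.t.  A^T y >= c,  y >= 0.

So the dual LP is:
  minimize  5y1 + 10y2 + 19y3
  subject to:
    y1 + 2y3 >= 2
    y2 + 4y3 >= 1
    y1, y2, y3 >= 0

Solving the primal: x* = (5, 2.25).
  primal value c^T x* = 12.25.
Solving the dual: y* = (1.5, 0, 0.25).
  dual value b^T y* = 12.25.
Strong duality: c^T x* = b^T y*. Confirmed.

12.25


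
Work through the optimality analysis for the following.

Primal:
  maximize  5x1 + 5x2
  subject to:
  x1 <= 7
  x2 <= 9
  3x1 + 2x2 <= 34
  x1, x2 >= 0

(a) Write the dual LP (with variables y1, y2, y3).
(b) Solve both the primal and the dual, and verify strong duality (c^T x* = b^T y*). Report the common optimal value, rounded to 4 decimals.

The standard primal-dual pair for 'max c^T x s.t. A x <= b, x >= 0' is:
  Dual:  min b^T y  s.t.  A^T y >= c,  y >= 0.

So the dual LP is:
  minimize  7y1 + 9y2 + 34y3
  subject to:
    y1 + 3y3 >= 5
    y2 + 2y3 >= 5
    y1, y2, y3 >= 0

Solving the primal: x* = (5.3333, 9).
  primal value c^T x* = 71.6667.
Solving the dual: y* = (0, 1.6667, 1.6667).
  dual value b^T y* = 71.6667.
Strong duality: c^T x* = b^T y*. Confirmed.

71.6667


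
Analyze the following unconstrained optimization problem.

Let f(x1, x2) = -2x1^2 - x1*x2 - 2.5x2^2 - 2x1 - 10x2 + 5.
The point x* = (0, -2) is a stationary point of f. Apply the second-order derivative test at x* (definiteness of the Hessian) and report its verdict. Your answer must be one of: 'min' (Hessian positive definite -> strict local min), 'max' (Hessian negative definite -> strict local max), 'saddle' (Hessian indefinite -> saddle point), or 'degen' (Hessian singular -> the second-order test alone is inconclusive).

Compute the Hessian H = grad^2 f:
  H = [[-4, -1], [-1, -5]]
Verify stationarity: grad f(x*) = H x* + g = (0, 0).
Eigenvalues of H: -5.618, -3.382.
Both eigenvalues < 0, so H is negative definite -> x* is a strict local max.

max


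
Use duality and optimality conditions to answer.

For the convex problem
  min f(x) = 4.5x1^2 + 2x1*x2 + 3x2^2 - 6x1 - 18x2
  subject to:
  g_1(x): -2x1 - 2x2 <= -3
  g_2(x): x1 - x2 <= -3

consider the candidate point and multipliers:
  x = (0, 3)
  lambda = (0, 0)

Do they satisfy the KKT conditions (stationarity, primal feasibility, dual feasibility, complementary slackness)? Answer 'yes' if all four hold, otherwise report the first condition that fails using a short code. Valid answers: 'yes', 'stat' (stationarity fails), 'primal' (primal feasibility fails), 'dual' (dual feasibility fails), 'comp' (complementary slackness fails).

Gradient of f: grad f(x) = Q x + c = (0, 0)
Constraint values g_i(x) = a_i^T x - b_i:
  g_1((0, 3)) = -3
  g_2((0, 3)) = 0
Stationarity residual: grad f(x) + sum_i lambda_i a_i = (0, 0)
  -> stationarity OK
Primal feasibility (all g_i <= 0): OK
Dual feasibility (all lambda_i >= 0): OK
Complementary slackness (lambda_i * g_i(x) = 0 for all i): OK

Verdict: yes, KKT holds.

yes


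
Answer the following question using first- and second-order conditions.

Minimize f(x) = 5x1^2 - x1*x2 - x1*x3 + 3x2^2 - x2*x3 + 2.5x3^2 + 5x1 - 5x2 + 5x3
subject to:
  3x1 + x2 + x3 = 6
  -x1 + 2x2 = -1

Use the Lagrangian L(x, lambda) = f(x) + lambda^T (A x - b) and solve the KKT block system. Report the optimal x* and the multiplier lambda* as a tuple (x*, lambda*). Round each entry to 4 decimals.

Form the Lagrangian:
  L(x, lambda) = (1/2) x^T Q x + c^T x + lambda^T (A x - b)
Stationarity (grad_x L = 0): Q x + c + A^T lambda = 0.
Primal feasibility: A x = b.

This gives the KKT block system:
  [ Q   A^T ] [ x     ]   [-c ]
  [ A    0  ] [ lambda ] = [ b ]

Solving the linear system:
  x*      = (1.7173, 0.3587, 0.4894)
  lambda* = (-5.3708, 5.2128)
  f(x*)   = 23.3389

x* = (1.7173, 0.3587, 0.4894), lambda* = (-5.3708, 5.2128)


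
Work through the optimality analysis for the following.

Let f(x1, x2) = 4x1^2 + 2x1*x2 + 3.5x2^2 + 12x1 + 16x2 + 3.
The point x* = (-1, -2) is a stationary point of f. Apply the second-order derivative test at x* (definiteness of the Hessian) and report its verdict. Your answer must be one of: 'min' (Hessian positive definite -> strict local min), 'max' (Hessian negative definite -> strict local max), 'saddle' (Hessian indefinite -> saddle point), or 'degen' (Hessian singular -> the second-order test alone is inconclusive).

Compute the Hessian H = grad^2 f:
  H = [[8, 2], [2, 7]]
Verify stationarity: grad f(x*) = H x* + g = (0, 0).
Eigenvalues of H: 5.4384, 9.5616.
Both eigenvalues > 0, so H is positive definite -> x* is a strict local min.

min


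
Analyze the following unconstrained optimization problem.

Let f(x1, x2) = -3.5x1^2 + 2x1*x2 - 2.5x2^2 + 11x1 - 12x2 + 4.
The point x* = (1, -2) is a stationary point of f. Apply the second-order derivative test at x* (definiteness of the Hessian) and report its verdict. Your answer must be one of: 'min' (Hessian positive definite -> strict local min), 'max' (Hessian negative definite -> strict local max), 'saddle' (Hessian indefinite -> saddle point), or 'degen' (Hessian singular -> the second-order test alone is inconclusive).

Compute the Hessian H = grad^2 f:
  H = [[-7, 2], [2, -5]]
Verify stationarity: grad f(x*) = H x* + g = (0, 0).
Eigenvalues of H: -8.2361, -3.7639.
Both eigenvalues < 0, so H is negative definite -> x* is a strict local max.

max


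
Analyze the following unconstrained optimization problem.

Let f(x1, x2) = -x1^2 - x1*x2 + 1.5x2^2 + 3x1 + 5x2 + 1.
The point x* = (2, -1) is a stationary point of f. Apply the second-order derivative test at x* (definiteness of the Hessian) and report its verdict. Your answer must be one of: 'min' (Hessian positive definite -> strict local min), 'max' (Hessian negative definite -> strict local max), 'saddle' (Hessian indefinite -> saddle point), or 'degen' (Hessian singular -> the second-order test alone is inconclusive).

Compute the Hessian H = grad^2 f:
  H = [[-2, -1], [-1, 3]]
Verify stationarity: grad f(x*) = H x* + g = (0, 0).
Eigenvalues of H: -2.1926, 3.1926.
Eigenvalues have mixed signs, so H is indefinite -> x* is a saddle point.

saddle


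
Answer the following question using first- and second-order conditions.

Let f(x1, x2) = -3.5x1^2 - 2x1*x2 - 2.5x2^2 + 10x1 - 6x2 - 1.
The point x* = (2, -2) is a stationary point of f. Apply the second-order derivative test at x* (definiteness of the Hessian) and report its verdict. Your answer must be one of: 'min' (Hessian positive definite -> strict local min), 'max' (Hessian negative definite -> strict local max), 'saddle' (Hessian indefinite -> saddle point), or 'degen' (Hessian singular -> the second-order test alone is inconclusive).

Compute the Hessian H = grad^2 f:
  H = [[-7, -2], [-2, -5]]
Verify stationarity: grad f(x*) = H x* + g = (0, 0).
Eigenvalues of H: -8.2361, -3.7639.
Both eigenvalues < 0, so H is negative definite -> x* is a strict local max.

max


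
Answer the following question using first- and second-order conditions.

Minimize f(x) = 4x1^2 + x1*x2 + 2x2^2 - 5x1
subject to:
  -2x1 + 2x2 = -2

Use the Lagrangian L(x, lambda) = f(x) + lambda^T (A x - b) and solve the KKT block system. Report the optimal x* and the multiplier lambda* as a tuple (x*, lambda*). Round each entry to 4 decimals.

Form the Lagrangian:
  L(x, lambda) = (1/2) x^T Q x + c^T x + lambda^T (A x - b)
Stationarity (grad_x L = 0): Q x + c + A^T lambda = 0.
Primal feasibility: A x = b.

This gives the KKT block system:
  [ Q   A^T ] [ x     ]   [-c ]
  [ A    0  ] [ lambda ] = [ b ]

Solving the linear system:
  x*      = (0.7143, -0.2857)
  lambda* = (0.2143)
  f(x*)   = -1.5714

x* = (0.7143, -0.2857), lambda* = (0.2143)


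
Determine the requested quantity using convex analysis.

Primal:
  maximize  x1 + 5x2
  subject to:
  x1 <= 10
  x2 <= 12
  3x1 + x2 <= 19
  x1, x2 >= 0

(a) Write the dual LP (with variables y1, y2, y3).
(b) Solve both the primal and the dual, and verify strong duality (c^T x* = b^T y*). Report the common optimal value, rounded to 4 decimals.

The standard primal-dual pair for 'max c^T x s.t. A x <= b, x >= 0' is:
  Dual:  min b^T y  s.t.  A^T y >= c,  y >= 0.

So the dual LP is:
  minimize  10y1 + 12y2 + 19y3
  subject to:
    y1 + 3y3 >= 1
    y2 + y3 >= 5
    y1, y2, y3 >= 0

Solving the primal: x* = (2.3333, 12).
  primal value c^T x* = 62.3333.
Solving the dual: y* = (0, 4.6667, 0.3333).
  dual value b^T y* = 62.3333.
Strong duality: c^T x* = b^T y*. Confirmed.

62.3333


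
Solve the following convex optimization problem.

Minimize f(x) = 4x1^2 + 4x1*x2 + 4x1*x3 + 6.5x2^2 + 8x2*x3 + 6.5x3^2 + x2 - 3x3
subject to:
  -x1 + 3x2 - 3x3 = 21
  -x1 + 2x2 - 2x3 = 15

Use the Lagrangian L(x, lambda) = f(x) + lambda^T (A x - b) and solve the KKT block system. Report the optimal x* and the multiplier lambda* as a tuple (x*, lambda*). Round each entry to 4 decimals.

Form the Lagrangian:
  L(x, lambda) = (1/2) x^T Q x + c^T x + lambda^T (A x - b)
Stationarity (grad_x L = 0): Q x + c + A^T lambda = 0.
Primal feasibility: A x = b.

This gives the KKT block system:
  [ Q   A^T ] [ x     ]   [-c ]
  [ A    0  ] [ lambda ] = [ b ]

Solving the linear system:
  x*      = (-3, 3.619, -2.381)
  lambda* = (21.0952, -40.1429)
  f(x*)   = 84.9524

x* = (-3, 3.619, -2.381), lambda* = (21.0952, -40.1429)


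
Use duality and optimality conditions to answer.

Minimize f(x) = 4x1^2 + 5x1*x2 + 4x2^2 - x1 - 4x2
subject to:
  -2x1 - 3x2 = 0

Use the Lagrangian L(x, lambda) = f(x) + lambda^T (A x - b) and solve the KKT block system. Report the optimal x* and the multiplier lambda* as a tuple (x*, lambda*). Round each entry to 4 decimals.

Form the Lagrangian:
  L(x, lambda) = (1/2) x^T Q x + c^T x + lambda^T (A x - b)
Stationarity (grad_x L = 0): Q x + c + A^T lambda = 0.
Primal feasibility: A x = b.

This gives the KKT block system:
  [ Q   A^T ] [ x     ]   [-c ]
  [ A    0  ] [ lambda ] = [ b ]

Solving the linear system:
  x*      = (-0.3409, 0.2273)
  lambda* = (-1.2955)
  f(x*)   = -0.2841

x* = (-0.3409, 0.2273), lambda* = (-1.2955)


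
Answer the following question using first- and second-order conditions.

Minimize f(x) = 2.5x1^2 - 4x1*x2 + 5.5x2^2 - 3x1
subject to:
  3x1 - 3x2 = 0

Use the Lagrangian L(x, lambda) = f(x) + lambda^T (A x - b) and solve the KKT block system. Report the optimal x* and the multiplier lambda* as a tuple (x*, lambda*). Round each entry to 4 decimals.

Form the Lagrangian:
  L(x, lambda) = (1/2) x^T Q x + c^T x + lambda^T (A x - b)
Stationarity (grad_x L = 0): Q x + c + A^T lambda = 0.
Primal feasibility: A x = b.

This gives the KKT block system:
  [ Q   A^T ] [ x     ]   [-c ]
  [ A    0  ] [ lambda ] = [ b ]

Solving the linear system:
  x*      = (0.375, 0.375)
  lambda* = (0.875)
  f(x*)   = -0.5625

x* = (0.375, 0.375), lambda* = (0.875)


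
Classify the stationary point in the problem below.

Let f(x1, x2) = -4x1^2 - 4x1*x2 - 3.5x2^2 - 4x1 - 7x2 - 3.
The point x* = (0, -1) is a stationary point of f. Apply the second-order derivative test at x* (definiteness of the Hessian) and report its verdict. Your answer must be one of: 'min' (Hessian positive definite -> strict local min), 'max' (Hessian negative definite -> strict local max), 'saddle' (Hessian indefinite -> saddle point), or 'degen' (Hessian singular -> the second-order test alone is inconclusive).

Compute the Hessian H = grad^2 f:
  H = [[-8, -4], [-4, -7]]
Verify stationarity: grad f(x*) = H x* + g = (0, 0).
Eigenvalues of H: -11.5311, -3.4689.
Both eigenvalues < 0, so H is negative definite -> x* is a strict local max.

max


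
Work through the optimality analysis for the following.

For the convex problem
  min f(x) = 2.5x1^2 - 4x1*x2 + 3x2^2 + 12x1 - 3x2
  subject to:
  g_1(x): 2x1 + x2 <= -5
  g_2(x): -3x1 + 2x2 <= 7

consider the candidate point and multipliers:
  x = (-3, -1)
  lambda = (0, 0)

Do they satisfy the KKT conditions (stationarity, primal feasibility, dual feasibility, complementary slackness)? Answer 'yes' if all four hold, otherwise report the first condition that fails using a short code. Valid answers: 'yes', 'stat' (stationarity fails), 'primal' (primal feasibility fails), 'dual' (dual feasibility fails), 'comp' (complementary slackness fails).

Gradient of f: grad f(x) = Q x + c = (1, 3)
Constraint values g_i(x) = a_i^T x - b_i:
  g_1((-3, -1)) = -2
  g_2((-3, -1)) = 0
Stationarity residual: grad f(x) + sum_i lambda_i a_i = (1, 3)
  -> stationarity FAILS
Primal feasibility (all g_i <= 0): OK
Dual feasibility (all lambda_i >= 0): OK
Complementary slackness (lambda_i * g_i(x) = 0 for all i): OK

Verdict: the first failing condition is stationarity -> stat.

stat


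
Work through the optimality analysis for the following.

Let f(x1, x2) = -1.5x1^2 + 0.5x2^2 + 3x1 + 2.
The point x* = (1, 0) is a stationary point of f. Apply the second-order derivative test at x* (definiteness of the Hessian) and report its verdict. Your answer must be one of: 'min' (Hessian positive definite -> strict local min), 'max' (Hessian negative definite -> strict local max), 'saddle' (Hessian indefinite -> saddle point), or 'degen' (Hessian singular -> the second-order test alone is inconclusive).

Compute the Hessian H = grad^2 f:
  H = [[-3, 0], [0, 1]]
Verify stationarity: grad f(x*) = H x* + g = (0, 0).
Eigenvalues of H: -3, 1.
Eigenvalues have mixed signs, so H is indefinite -> x* is a saddle point.

saddle


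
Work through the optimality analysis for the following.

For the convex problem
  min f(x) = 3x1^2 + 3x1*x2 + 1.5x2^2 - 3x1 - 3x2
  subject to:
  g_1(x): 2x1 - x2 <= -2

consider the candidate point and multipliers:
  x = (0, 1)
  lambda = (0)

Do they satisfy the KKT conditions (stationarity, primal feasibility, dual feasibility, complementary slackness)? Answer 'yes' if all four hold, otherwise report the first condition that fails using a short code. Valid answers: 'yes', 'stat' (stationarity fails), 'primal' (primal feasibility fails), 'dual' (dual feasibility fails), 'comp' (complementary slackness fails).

Gradient of f: grad f(x) = Q x + c = (0, 0)
Constraint values g_i(x) = a_i^T x - b_i:
  g_1((0, 1)) = 1
Stationarity residual: grad f(x) + sum_i lambda_i a_i = (0, 0)
  -> stationarity OK
Primal feasibility (all g_i <= 0): FAILS
Dual feasibility (all lambda_i >= 0): OK
Complementary slackness (lambda_i * g_i(x) = 0 for all i): OK

Verdict: the first failing condition is primal_feasibility -> primal.

primal


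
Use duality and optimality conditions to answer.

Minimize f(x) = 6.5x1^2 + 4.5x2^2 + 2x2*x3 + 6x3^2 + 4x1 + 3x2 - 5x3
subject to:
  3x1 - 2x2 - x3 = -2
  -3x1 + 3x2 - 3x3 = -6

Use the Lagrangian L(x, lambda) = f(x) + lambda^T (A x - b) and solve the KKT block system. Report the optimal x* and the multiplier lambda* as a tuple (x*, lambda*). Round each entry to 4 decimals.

Form the Lagrangian:
  L(x, lambda) = (1/2) x^T Q x + c^T x + lambda^T (A x - b)
Stationarity (grad_x L = 0): Q x + c + A^T lambda = 0.
Primal feasibility: A x = b.

This gives the KKT block system:
  [ Q   A^T ] [ x     ]   [-c ]
  [ A    0  ] [ lambda ] = [ b ]

Solving the linear system:
  x*      = (-0.6125, -0.8166, 1.7958)
  lambda* = (4.7197, 3.3991)
  f(x*)   = 7.9775

x* = (-0.6125, -0.8166, 1.7958), lambda* = (4.7197, 3.3991)


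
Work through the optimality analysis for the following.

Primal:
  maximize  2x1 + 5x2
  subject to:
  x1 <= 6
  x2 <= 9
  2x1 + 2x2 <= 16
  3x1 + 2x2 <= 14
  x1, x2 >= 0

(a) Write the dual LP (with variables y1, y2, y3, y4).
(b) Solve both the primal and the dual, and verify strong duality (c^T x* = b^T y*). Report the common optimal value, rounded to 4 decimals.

The standard primal-dual pair for 'max c^T x s.t. A x <= b, x >= 0' is:
  Dual:  min b^T y  s.t.  A^T y >= c,  y >= 0.

So the dual LP is:
  minimize  6y1 + 9y2 + 16y3 + 14y4
  subject to:
    y1 + 2y3 + 3y4 >= 2
    y2 + 2y3 + 2y4 >= 5
    y1, y2, y3, y4 >= 0

Solving the primal: x* = (0, 7).
  primal value c^T x* = 35.
Solving the dual: y* = (0, 0, 0, 2.5).
  dual value b^T y* = 35.
Strong duality: c^T x* = b^T y*. Confirmed.

35


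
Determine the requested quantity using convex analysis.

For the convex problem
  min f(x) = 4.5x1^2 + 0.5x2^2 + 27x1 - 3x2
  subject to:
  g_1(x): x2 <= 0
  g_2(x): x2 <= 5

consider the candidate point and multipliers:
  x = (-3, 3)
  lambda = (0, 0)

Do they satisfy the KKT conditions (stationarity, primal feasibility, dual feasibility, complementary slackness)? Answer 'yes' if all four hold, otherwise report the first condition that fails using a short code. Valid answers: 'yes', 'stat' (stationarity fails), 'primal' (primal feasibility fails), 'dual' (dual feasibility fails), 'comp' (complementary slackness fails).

Gradient of f: grad f(x) = Q x + c = (0, 0)
Constraint values g_i(x) = a_i^T x - b_i:
  g_1((-3, 3)) = 3
  g_2((-3, 3)) = -2
Stationarity residual: grad f(x) + sum_i lambda_i a_i = (0, 0)
  -> stationarity OK
Primal feasibility (all g_i <= 0): FAILS
Dual feasibility (all lambda_i >= 0): OK
Complementary slackness (lambda_i * g_i(x) = 0 for all i): OK

Verdict: the first failing condition is primal_feasibility -> primal.

primal


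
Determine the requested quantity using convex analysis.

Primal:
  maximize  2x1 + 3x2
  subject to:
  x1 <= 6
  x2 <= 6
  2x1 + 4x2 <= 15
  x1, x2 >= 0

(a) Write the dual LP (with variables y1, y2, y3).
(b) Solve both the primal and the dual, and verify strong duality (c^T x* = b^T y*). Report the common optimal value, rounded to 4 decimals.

The standard primal-dual pair for 'max c^T x s.t. A x <= b, x >= 0' is:
  Dual:  min b^T y  s.t.  A^T y >= c,  y >= 0.

So the dual LP is:
  minimize  6y1 + 6y2 + 15y3
  subject to:
    y1 + 2y3 >= 2
    y2 + 4y3 >= 3
    y1, y2, y3 >= 0

Solving the primal: x* = (6, 0.75).
  primal value c^T x* = 14.25.
Solving the dual: y* = (0.5, 0, 0.75).
  dual value b^T y* = 14.25.
Strong duality: c^T x* = b^T y*. Confirmed.

14.25


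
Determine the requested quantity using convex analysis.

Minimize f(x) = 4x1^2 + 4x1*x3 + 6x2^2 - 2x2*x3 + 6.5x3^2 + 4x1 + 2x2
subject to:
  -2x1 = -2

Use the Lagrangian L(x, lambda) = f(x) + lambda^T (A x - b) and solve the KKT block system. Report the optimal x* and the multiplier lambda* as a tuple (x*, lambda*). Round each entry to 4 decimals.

Form the Lagrangian:
  L(x, lambda) = (1/2) x^T Q x + c^T x + lambda^T (A x - b)
Stationarity (grad_x L = 0): Q x + c + A^T lambda = 0.
Primal feasibility: A x = b.

This gives the KKT block system:
  [ Q   A^T ] [ x     ]   [-c ]
  [ A    0  ] [ lambda ] = [ b ]

Solving the linear system:
  x*      = (1, -0.2237, -0.3421)
  lambda* = (5.3158)
  f(x*)   = 7.0921

x* = (1, -0.2237, -0.3421), lambda* = (5.3158)


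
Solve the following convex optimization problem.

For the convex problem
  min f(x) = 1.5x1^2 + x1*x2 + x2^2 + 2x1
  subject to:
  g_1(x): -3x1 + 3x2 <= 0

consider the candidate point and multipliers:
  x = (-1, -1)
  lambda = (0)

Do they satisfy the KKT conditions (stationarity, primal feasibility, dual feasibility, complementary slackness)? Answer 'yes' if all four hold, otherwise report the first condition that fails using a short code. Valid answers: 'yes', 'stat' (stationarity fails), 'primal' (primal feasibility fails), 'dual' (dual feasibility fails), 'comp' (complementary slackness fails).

Gradient of f: grad f(x) = Q x + c = (-2, -3)
Constraint values g_i(x) = a_i^T x - b_i:
  g_1((-1, -1)) = 0
Stationarity residual: grad f(x) + sum_i lambda_i a_i = (-2, -3)
  -> stationarity FAILS
Primal feasibility (all g_i <= 0): OK
Dual feasibility (all lambda_i >= 0): OK
Complementary slackness (lambda_i * g_i(x) = 0 for all i): OK

Verdict: the first failing condition is stationarity -> stat.

stat


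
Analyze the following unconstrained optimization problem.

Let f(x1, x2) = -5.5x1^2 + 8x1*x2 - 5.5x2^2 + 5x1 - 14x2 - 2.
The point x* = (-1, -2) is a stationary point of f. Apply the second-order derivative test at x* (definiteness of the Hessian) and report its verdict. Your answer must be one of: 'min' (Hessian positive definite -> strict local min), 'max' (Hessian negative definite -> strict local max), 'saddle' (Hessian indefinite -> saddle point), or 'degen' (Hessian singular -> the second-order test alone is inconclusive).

Compute the Hessian H = grad^2 f:
  H = [[-11, 8], [8, -11]]
Verify stationarity: grad f(x*) = H x* + g = (0, 0).
Eigenvalues of H: -19, -3.
Both eigenvalues < 0, so H is negative definite -> x* is a strict local max.

max


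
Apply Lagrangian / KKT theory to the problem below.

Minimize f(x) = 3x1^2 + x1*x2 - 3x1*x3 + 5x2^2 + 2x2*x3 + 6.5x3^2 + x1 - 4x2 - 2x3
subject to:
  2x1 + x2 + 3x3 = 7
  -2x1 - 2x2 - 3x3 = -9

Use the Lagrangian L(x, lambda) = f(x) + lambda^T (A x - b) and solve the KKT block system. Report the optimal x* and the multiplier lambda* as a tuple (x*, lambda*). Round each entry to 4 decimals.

Form the Lagrangian:
  L(x, lambda) = (1/2) x^T Q x + c^T x + lambda^T (A x - b)
Stationarity (grad_x L = 0): Q x + c + A^T lambda = 0.
Primal feasibility: A x = b.

This gives the KKT block system:
  [ Q   A^T ] [ x     ]   [-c ]
  [ A    0  ] [ lambda ] = [ b ]

Solving the linear system:
  x*      = (1.1268, 2, 0.9155)
  lambda* = (11.9437, 15.4507)
  f(x*)   = 23.3732

x* = (1.1268, 2, 0.9155), lambda* = (11.9437, 15.4507)


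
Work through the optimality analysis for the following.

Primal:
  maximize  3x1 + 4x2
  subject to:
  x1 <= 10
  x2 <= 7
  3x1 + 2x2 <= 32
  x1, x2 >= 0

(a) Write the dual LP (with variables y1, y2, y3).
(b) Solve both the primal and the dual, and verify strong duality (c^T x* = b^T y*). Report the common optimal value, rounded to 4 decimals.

The standard primal-dual pair for 'max c^T x s.t. A x <= b, x >= 0' is:
  Dual:  min b^T y  s.t.  A^T y >= c,  y >= 0.

So the dual LP is:
  minimize  10y1 + 7y2 + 32y3
  subject to:
    y1 + 3y3 >= 3
    y2 + 2y3 >= 4
    y1, y2, y3 >= 0

Solving the primal: x* = (6, 7).
  primal value c^T x* = 46.
Solving the dual: y* = (0, 2, 1).
  dual value b^T y* = 46.
Strong duality: c^T x* = b^T y*. Confirmed.

46


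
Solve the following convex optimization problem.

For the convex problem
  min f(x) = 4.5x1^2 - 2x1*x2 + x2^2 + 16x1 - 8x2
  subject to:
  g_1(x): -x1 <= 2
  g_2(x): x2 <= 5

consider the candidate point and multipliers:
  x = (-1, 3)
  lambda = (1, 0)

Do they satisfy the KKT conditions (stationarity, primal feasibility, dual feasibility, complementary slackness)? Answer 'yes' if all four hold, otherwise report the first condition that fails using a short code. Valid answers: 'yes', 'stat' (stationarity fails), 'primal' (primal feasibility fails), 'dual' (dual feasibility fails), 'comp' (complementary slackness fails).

Gradient of f: grad f(x) = Q x + c = (1, 0)
Constraint values g_i(x) = a_i^T x - b_i:
  g_1((-1, 3)) = -1
  g_2((-1, 3)) = -2
Stationarity residual: grad f(x) + sum_i lambda_i a_i = (0, 0)
  -> stationarity OK
Primal feasibility (all g_i <= 0): OK
Dual feasibility (all lambda_i >= 0): OK
Complementary slackness (lambda_i * g_i(x) = 0 for all i): FAILS

Verdict: the first failing condition is complementary_slackness -> comp.

comp


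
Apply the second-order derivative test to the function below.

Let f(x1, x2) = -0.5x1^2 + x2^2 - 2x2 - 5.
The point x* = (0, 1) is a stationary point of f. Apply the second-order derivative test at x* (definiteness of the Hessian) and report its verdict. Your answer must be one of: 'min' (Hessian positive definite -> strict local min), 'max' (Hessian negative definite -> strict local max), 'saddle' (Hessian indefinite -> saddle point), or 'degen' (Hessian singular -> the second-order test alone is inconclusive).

Compute the Hessian H = grad^2 f:
  H = [[-1, 0], [0, 2]]
Verify stationarity: grad f(x*) = H x* + g = (0, 0).
Eigenvalues of H: -1, 2.
Eigenvalues have mixed signs, so H is indefinite -> x* is a saddle point.

saddle


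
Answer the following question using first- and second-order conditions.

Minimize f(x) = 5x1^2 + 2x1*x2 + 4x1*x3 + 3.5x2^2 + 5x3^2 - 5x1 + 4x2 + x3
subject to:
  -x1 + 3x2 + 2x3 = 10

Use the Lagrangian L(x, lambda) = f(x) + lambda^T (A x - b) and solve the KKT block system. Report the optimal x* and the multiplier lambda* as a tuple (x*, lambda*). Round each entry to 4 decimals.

Form the Lagrangian:
  L(x, lambda) = (1/2) x^T Q x + c^T x + lambda^T (A x - b)
Stationarity (grad_x L = 0): Q x + c + A^T lambda = 0.
Primal feasibility: A x = b.

This gives the KKT block system:
  [ Q   A^T ] [ x     ]   [-c ]
  [ A    0  ] [ lambda ] = [ b ]

Solving the linear system:
  x*      = (-1.0183, 2.0606, 1.3999)
  lambda* = (-5.4626)
  f(x*)   = 34.6802

x* = (-1.0183, 2.0606, 1.3999), lambda* = (-5.4626)


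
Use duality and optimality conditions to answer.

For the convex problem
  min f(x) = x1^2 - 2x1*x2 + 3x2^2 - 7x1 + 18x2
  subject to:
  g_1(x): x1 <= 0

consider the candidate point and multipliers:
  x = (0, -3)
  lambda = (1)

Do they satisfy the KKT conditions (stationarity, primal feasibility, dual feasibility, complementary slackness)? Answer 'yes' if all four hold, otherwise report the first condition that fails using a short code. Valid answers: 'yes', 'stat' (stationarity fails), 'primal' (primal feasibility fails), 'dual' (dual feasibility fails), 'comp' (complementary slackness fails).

Gradient of f: grad f(x) = Q x + c = (-1, 0)
Constraint values g_i(x) = a_i^T x - b_i:
  g_1((0, -3)) = 0
Stationarity residual: grad f(x) + sum_i lambda_i a_i = (0, 0)
  -> stationarity OK
Primal feasibility (all g_i <= 0): OK
Dual feasibility (all lambda_i >= 0): OK
Complementary slackness (lambda_i * g_i(x) = 0 for all i): OK

Verdict: yes, KKT holds.

yes


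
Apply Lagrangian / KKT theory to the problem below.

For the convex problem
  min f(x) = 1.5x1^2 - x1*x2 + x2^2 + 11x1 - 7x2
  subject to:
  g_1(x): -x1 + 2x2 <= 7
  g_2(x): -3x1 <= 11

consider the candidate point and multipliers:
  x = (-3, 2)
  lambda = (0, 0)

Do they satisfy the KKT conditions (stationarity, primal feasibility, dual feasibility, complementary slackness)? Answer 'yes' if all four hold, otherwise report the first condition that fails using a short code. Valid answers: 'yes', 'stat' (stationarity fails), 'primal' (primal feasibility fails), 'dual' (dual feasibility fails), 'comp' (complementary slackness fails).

Gradient of f: grad f(x) = Q x + c = (0, 0)
Constraint values g_i(x) = a_i^T x - b_i:
  g_1((-3, 2)) = 0
  g_2((-3, 2)) = -2
Stationarity residual: grad f(x) + sum_i lambda_i a_i = (0, 0)
  -> stationarity OK
Primal feasibility (all g_i <= 0): OK
Dual feasibility (all lambda_i >= 0): OK
Complementary slackness (lambda_i * g_i(x) = 0 for all i): OK

Verdict: yes, KKT holds.

yes


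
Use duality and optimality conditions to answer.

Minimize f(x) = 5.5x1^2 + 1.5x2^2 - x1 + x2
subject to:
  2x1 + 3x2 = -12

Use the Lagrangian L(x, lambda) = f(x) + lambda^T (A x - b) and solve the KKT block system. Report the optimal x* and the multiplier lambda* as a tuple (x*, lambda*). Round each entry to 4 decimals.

Form the Lagrangian:
  L(x, lambda) = (1/2) x^T Q x + c^T x + lambda^T (A x - b)
Stationarity (grad_x L = 0): Q x + c + A^T lambda = 0.
Primal feasibility: A x = b.

This gives the KKT block system:
  [ Q   A^T ] [ x     ]   [-c ]
  [ A    0  ] [ lambda ] = [ b ]

Solving the linear system:
  x*      = (-0.5135, -3.6577)
  lambda* = (3.3243)
  f(x*)   = 18.3739

x* = (-0.5135, -3.6577), lambda* = (3.3243)


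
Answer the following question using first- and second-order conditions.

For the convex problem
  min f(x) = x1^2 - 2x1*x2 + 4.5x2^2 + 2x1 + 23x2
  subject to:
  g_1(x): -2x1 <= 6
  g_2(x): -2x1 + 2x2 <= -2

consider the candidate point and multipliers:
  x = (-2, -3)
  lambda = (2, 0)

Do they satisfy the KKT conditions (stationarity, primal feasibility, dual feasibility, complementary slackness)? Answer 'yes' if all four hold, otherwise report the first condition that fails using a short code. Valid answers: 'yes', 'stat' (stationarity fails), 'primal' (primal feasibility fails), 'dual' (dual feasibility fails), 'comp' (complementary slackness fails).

Gradient of f: grad f(x) = Q x + c = (4, 0)
Constraint values g_i(x) = a_i^T x - b_i:
  g_1((-2, -3)) = -2
  g_2((-2, -3)) = 0
Stationarity residual: grad f(x) + sum_i lambda_i a_i = (0, 0)
  -> stationarity OK
Primal feasibility (all g_i <= 0): OK
Dual feasibility (all lambda_i >= 0): OK
Complementary slackness (lambda_i * g_i(x) = 0 for all i): FAILS

Verdict: the first failing condition is complementary_slackness -> comp.

comp


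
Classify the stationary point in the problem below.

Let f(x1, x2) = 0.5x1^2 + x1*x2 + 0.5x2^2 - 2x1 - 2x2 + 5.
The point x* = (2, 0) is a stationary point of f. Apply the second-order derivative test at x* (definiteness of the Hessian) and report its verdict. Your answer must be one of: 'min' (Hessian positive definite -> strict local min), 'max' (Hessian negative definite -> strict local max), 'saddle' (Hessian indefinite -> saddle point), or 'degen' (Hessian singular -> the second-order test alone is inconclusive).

Compute the Hessian H = grad^2 f:
  H = [[1, 1], [1, 1]]
Verify stationarity: grad f(x*) = H x* + g = (0, 0).
Eigenvalues of H: 0, 2.
H has a zero eigenvalue (singular; positive semidefinite but not definite), so H is neither positive definite, negative definite, nor indefinite. The second-order test alone is inconclusive -> degen.
(Indeed, f is constant along the null direction of H through x*, so x* is not a strict local extremum.)

degen


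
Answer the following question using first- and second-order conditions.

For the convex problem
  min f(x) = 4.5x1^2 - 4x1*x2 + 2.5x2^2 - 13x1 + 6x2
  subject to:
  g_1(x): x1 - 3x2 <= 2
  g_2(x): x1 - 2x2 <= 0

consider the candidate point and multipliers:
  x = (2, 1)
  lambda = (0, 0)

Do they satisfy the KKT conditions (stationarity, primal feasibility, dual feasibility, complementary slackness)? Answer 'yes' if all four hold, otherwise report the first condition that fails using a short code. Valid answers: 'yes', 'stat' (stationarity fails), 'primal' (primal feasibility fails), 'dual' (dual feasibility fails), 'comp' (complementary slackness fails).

Gradient of f: grad f(x) = Q x + c = (1, 3)
Constraint values g_i(x) = a_i^T x - b_i:
  g_1((2, 1)) = -3
  g_2((2, 1)) = 0
Stationarity residual: grad f(x) + sum_i lambda_i a_i = (1, 3)
  -> stationarity FAILS
Primal feasibility (all g_i <= 0): OK
Dual feasibility (all lambda_i >= 0): OK
Complementary slackness (lambda_i * g_i(x) = 0 for all i): OK

Verdict: the first failing condition is stationarity -> stat.

stat


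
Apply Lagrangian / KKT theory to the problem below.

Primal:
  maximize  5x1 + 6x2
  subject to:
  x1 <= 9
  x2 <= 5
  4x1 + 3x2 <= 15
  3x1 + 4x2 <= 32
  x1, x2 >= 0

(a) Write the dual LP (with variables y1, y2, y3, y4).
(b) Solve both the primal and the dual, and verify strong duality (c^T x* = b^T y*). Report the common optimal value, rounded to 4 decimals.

The standard primal-dual pair for 'max c^T x s.t. A x <= b, x >= 0' is:
  Dual:  min b^T y  s.t.  A^T y >= c,  y >= 0.

So the dual LP is:
  minimize  9y1 + 5y2 + 15y3 + 32y4
  subject to:
    y1 + 4y3 + 3y4 >= 5
    y2 + 3y3 + 4y4 >= 6
    y1, y2, y3, y4 >= 0

Solving the primal: x* = (0, 5).
  primal value c^T x* = 30.
Solving the dual: y* = (0, 2.25, 1.25, 0).
  dual value b^T y* = 30.
Strong duality: c^T x* = b^T y*. Confirmed.

30


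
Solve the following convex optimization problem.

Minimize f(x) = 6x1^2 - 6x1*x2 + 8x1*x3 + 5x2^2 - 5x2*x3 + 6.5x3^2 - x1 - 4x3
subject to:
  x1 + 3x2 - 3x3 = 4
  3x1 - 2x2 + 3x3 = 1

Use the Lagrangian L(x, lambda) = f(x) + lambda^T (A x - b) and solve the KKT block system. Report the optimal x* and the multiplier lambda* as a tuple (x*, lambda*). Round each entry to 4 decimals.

Form the Lagrangian:
  L(x, lambda) = (1/2) x^T Q x + c^T x + lambda^T (A x - b)
Stationarity (grad_x L = 0): Q x + c + A^T lambda = 0.
Primal feasibility: A x = b.

This gives the KKT block system:
  [ Q   A^T ] [ x     ]   [-c ]
  [ A    0  ] [ lambda ] = [ b ]

Solving the linear system:
  x*      = (1.0387, 0.8452, -0.1419)
  lambda* = (-1.7548, -1.1677)
  f(x*)   = 3.8581

x* = (1.0387, 0.8452, -0.1419), lambda* = (-1.7548, -1.1677)


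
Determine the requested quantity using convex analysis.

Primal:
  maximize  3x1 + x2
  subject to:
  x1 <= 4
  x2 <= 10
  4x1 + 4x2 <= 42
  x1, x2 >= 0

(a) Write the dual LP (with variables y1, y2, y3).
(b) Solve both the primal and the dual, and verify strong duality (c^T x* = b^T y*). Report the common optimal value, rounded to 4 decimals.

The standard primal-dual pair for 'max c^T x s.t. A x <= b, x >= 0' is:
  Dual:  min b^T y  s.t.  A^T y >= c,  y >= 0.

So the dual LP is:
  minimize  4y1 + 10y2 + 42y3
  subject to:
    y1 + 4y3 >= 3
    y2 + 4y3 >= 1
    y1, y2, y3 >= 0

Solving the primal: x* = (4, 6.5).
  primal value c^T x* = 18.5.
Solving the dual: y* = (2, 0, 0.25).
  dual value b^T y* = 18.5.
Strong duality: c^T x* = b^T y*. Confirmed.

18.5


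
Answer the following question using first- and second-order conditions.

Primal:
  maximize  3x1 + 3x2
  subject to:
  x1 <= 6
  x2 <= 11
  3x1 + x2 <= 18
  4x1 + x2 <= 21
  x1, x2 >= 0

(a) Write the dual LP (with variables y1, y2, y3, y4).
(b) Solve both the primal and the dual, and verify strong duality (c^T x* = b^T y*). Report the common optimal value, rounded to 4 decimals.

The standard primal-dual pair for 'max c^T x s.t. A x <= b, x >= 0' is:
  Dual:  min b^T y  s.t.  A^T y >= c,  y >= 0.

So the dual LP is:
  minimize  6y1 + 11y2 + 18y3 + 21y4
  subject to:
    y1 + 3y3 + 4y4 >= 3
    y2 + y3 + y4 >= 3
    y1, y2, y3, y4 >= 0

Solving the primal: x* = (2.3333, 11).
  primal value c^T x* = 40.
Solving the dual: y* = (0, 2, 1, 0).
  dual value b^T y* = 40.
Strong duality: c^T x* = b^T y*. Confirmed.

40
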